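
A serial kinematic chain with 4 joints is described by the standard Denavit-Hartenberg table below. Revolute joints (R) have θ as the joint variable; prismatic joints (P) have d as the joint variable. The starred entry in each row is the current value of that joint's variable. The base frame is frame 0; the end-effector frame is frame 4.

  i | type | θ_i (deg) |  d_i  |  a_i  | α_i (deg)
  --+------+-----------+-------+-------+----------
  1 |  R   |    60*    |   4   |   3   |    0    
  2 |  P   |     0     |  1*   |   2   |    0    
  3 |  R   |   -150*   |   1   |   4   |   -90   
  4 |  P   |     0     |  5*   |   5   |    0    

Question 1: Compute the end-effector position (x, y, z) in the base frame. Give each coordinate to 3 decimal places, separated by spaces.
7.500 -4.670 6.000

after link 1: o_1 = (1.5000, 2.5981, 4.0000)
after link 2: o_2 = (2.5000, 4.3301, 5.0000)
after link 3: o_3 = (2.5000, 0.3301, 6.0000)
after link 4: o_4 = (7.5000, -4.6699, 6.0000)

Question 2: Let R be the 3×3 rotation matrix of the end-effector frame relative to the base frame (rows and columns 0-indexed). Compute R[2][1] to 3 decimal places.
-1.000

End-effector y-axis (col 1 of R) = (0.0000,-0.0000,-1.0000)
R[2][1] = -1.0000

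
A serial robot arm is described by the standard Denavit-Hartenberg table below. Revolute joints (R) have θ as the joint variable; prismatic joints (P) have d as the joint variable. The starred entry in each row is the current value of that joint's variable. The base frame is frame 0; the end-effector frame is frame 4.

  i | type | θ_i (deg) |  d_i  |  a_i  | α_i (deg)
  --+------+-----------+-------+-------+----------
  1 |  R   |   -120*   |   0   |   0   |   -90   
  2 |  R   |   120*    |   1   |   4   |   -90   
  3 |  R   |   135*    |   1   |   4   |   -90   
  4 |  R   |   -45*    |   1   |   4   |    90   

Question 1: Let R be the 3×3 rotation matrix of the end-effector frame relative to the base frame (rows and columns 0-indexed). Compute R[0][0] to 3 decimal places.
End-effector x-axis (col 0 of R) = (-0.2518,0.5638,0.7866)
R[0][0] = -0.2518

-0.252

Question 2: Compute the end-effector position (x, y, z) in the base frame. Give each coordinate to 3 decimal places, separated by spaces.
-1.429 3.767 3.244

after link 1: o_1 = (0.0000, 0.0000, 0.0000)
after link 2: o_2 = (1.8660, 1.2321, -3.4641)
after link 3: o_3 = (-0.8576, 2.1715, -0.5146)
after link 4: o_4 = (-1.4293, 3.7671, 3.2440)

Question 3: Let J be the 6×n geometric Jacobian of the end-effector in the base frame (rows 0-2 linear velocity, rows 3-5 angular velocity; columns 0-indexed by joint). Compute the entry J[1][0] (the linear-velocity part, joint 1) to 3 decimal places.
axis z_0 = ẑ; lever o_n−o_0 = (-1.4293,3.7671,3.2440)
cross product → J_v[:, 0] = (-3.7671,-1.4293,0.0000)
J_ω[:, 0] = z_0
entry J[1][0] = -1.4293

-1.429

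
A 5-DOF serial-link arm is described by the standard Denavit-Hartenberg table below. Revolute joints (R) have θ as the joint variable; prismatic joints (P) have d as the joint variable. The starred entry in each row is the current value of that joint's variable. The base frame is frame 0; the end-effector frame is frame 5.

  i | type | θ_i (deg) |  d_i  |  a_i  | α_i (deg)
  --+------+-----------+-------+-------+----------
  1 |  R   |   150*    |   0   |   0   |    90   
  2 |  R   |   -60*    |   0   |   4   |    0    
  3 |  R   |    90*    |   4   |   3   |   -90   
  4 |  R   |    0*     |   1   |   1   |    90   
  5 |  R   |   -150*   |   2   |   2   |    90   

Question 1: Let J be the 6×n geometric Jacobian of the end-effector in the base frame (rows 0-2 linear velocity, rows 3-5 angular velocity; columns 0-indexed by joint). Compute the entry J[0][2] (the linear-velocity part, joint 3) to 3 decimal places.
0.982

axis z_2 = (0.5000,0.8660,0.0000); lever o_n−o_2 = (1.2990,6.1782,1.1340)
cross product → J_v[:, 2] = (0.9821,-0.5670,1.9641)
J_ω[:, 2] = z_2
entry J[0][2] = 0.9821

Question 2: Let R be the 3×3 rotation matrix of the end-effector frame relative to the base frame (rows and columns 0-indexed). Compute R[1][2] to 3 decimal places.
-0.433

End-effector z-axis (col 2 of R) = (0.7500,-0.4330,0.5000)
R[1][2] = -0.4330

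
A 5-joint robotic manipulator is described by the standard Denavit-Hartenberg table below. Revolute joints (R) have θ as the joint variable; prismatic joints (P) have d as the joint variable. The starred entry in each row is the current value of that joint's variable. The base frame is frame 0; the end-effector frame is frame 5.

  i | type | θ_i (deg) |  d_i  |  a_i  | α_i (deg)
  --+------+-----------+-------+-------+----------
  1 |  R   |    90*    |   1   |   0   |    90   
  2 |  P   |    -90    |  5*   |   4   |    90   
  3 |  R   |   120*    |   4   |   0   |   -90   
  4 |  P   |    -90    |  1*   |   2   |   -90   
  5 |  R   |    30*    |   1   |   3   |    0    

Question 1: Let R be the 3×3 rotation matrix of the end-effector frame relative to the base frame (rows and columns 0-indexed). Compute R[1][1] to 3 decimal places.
End-effector y-axis (col 1 of R) = (0.4330,0.5000,-0.7500)
R[1][1] = 0.5000

0.500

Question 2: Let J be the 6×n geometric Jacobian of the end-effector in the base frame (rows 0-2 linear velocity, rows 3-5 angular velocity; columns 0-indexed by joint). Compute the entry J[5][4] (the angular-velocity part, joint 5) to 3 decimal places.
0.500

axis z_4 = (0.8660,0.0000,0.5000); lever o_n−o_4 = (1.6160,-2.5981,-0.7990)
cross product → J_v[:, 4] = (1.2990,1.5000,-2.2500)
J_ω[:, 4] = z_4
entry J[5][4] = 0.5000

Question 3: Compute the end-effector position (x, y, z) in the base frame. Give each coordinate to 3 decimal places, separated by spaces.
6.116 -8.598 -2.933

after link 1: o_1 = (0.0000, 0.0000, 1.0000)
after link 2: o_2 = (5.0000, -0.0000, -3.0000)
after link 3: o_3 = (5.0000, -4.0000, -3.0000)
after link 4: o_4 = (4.5000, -6.0000, -2.1340)
after link 5: o_5 = (6.1160, -8.5981, -2.9330)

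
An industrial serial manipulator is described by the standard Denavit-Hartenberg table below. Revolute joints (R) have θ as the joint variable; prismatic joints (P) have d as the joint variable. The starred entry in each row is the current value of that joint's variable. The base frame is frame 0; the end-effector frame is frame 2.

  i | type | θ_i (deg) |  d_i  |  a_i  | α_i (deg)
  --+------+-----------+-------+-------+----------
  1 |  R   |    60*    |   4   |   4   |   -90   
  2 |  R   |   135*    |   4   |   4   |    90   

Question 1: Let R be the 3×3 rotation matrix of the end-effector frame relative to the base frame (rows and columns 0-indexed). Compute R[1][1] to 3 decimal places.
End-effector y-axis (col 1 of R) = (-0.8660,0.5000,0.0000)
R[1][1] = 0.5000

0.500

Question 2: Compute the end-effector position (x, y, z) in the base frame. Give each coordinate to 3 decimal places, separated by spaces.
after link 1: o_1 = (2.0000, 3.4641, 4.0000)
after link 2: o_2 = (-2.8783, 3.0146, 1.1716)

-2.878 3.015 1.172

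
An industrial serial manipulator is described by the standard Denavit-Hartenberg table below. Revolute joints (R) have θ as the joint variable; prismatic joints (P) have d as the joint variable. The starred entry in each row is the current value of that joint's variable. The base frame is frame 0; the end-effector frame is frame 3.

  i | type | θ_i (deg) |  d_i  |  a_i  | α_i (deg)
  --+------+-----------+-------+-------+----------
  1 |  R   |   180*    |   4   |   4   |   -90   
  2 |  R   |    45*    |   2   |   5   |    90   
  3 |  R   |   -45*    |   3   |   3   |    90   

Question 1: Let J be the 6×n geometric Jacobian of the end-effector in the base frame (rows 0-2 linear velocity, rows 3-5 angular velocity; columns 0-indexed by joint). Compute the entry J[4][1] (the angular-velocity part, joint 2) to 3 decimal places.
-1.000

axis z_1 = (-0.0000,-1.0000,0.0000); lever o_n−o_1 = (-7.1569,0.1213,-2.9142)
cross product → J_v[:, 1] = (2.9142,-0.0000,-7.1569)
J_ω[:, 1] = z_1
entry J[4][1] = -1.0000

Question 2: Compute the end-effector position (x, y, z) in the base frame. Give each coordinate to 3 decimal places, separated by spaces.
-11.157 0.121 1.086

after link 1: o_1 = (-4.0000, 0.0000, 4.0000)
after link 2: o_2 = (-7.5355, -2.0000, 0.4645)
after link 3: o_3 = (-11.1569, 0.1213, 1.0858)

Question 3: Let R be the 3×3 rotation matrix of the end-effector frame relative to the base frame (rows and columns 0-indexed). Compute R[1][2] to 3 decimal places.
End-effector z-axis (col 2 of R) = (0.5000,0.7071,0.5000)
R[1][2] = 0.7071

0.707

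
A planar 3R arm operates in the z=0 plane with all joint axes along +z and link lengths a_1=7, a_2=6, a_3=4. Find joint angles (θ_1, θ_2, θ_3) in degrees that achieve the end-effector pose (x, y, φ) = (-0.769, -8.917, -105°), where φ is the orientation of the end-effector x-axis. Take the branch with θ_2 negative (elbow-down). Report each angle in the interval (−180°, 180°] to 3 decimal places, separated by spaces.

wrist centre = target − a_3·(cos φ, sin φ) = (0.2663, -5.0533)
cos θ_2 = (25.6067−7²−6²)/(2·7·6) = -0.7071; θ_2 = -134.9965° (elbow-down)
β = atan2(-5.0533,0.2663) = -86.9837°; ψ = atan2(-4.2429,2.7576) = -56.9786°
θ_1 = β − ψ = -30.0050°
θ_3 = φ − θ_1 − θ_2 = 60.0015° (wrapped to (-180°,180°])

-30.005 -134.996 60.001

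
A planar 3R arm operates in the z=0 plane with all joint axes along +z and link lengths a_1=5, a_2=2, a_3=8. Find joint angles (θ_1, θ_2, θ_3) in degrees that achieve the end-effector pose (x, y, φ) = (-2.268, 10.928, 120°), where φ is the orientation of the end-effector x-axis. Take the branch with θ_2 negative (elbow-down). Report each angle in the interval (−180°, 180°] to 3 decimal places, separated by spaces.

89.999 -120.006 150.007

wrist centre = target − a_3·(cos φ, sin φ) = (1.7320, 3.9998)
cos θ_2 = (18.9982−5²−2²)/(2·5·2) = -0.5001; θ_2 = -120.0060° (elbow-down)
β = atan2(3.9998,1.7320) = 66.5863°; ψ = atan2(-1.7319,3.9998) = -23.4129°
θ_1 = β − ψ = 89.9992°
θ_3 = φ − θ_1 − θ_2 = 150.0067° (wrapped to (-180°,180°])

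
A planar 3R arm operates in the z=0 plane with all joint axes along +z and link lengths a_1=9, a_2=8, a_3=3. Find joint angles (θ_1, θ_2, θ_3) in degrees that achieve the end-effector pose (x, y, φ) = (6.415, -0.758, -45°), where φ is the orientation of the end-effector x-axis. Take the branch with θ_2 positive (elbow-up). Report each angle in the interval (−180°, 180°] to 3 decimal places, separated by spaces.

-45.002 149.998 -149.996

wrist centre = target − a_3·(cos φ, sin φ) = (4.2937, 1.3633)
cos θ_2 = (20.2943−9²−8²)/(2·9·8) = -0.8660; θ_2 = 149.9984° (elbow-up)
β = atan2(1.3633,4.2937) = 17.6156°; ψ = atan2(4.0002,2.0719) = 62.6180°
θ_1 = β − ψ = -45.0024°
θ_3 = φ − θ_1 − θ_2 = -149.9960° (wrapped to (-180°,180°])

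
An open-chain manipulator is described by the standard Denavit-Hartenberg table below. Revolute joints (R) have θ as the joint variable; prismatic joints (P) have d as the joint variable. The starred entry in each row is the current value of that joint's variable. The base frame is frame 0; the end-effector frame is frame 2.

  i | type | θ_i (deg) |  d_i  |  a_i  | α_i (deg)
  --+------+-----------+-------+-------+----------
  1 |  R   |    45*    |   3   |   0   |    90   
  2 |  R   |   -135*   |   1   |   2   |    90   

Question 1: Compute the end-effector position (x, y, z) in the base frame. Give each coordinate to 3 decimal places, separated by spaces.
after link 1: o_1 = (0.0000, 0.0000, 3.0000)
after link 2: o_2 = (-0.2929, -1.7071, 1.5858)

-0.293 -1.707 1.586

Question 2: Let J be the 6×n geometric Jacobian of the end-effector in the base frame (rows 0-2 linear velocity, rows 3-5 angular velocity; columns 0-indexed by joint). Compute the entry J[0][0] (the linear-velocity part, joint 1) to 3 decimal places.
1.707

axis z_0 = ẑ; lever o_n−o_0 = (-0.2929,-1.7071,1.5858)
cross product → J_v[:, 0] = (1.7071,-0.2929,0.0000)
J_ω[:, 0] = z_0
entry J[0][0] = 1.7071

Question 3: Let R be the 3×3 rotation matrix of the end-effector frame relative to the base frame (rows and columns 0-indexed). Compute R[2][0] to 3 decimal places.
End-effector x-axis (col 0 of R) = (-0.5000,-0.5000,-0.7071)
R[2][0] = -0.7071

-0.707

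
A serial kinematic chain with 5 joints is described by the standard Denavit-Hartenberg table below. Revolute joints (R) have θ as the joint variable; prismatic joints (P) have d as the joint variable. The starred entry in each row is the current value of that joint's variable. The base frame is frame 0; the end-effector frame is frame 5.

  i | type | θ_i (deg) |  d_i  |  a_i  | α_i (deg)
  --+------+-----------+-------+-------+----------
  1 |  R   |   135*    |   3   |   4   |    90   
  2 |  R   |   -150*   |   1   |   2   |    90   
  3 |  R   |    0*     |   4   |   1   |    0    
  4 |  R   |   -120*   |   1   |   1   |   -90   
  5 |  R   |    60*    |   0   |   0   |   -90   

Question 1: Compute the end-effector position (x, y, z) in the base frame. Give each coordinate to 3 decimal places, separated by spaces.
0.565 -0.376 6.080

after link 1: o_1 = (-2.8284, 2.8284, 3.0000)
after link 2: o_2 = (-0.8966, 2.3108, 2.0000)
after link 3: o_3 = (1.1300, 0.2842, 4.9641)
after link 4: o_4 = (0.5650, -0.3755, 6.0801)
after link 5: o_5 = (0.5650, -0.3755, 6.0801)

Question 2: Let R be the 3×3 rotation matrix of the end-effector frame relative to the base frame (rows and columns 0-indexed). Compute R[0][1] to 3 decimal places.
-0.177

End-effector y-axis (col 1 of R) = (-0.1768,0.8839,0.4330)
R[0][1] = -0.1768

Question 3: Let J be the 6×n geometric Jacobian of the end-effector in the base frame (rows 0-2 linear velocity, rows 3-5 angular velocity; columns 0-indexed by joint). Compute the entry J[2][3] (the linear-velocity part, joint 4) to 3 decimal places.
axis z_3 = (0.3536,-0.3536,0.8660); lever o_n−o_3 = (-0.5650,-0.6597,1.1160)
cross product → J_v[:, 3] = (0.1768,-0.8839,-0.4330)
J_ω[:, 3] = z_3
entry J[2][3] = -0.4330

-0.433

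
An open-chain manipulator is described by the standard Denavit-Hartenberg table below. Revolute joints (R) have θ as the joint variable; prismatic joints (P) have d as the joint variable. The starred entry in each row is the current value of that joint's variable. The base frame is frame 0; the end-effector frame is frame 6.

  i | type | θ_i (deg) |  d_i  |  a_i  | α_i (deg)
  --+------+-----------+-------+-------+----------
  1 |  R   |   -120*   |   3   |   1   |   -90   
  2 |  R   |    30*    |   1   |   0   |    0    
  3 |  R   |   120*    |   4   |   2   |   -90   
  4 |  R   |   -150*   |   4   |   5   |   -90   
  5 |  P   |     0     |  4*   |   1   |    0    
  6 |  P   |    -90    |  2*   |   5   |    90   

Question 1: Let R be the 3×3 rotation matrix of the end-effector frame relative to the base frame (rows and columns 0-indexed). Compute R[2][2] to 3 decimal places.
End-effector z-axis (col 2 of R) = (-0.0580,0.8995,-0.4330)
R[2][2] = -0.4330

-0.433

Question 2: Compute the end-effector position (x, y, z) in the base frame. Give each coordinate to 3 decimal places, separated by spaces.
after link 1: o_1 = (-0.5000, -0.8660, 3.0000)
after link 2: o_2 = (0.3660, -1.3660, 3.0000)
after link 3: o_3 = (4.6962, -1.8660, 2.0000)
after link 4: o_4 = (5.9862, -4.6316, 7.6292)
after link 5: o_5 = (9.9103, -5.7631, 7.0622)
after link 6: o_6 = (13.0933, -3.7141, 10.8923)

13.093 -3.714 10.892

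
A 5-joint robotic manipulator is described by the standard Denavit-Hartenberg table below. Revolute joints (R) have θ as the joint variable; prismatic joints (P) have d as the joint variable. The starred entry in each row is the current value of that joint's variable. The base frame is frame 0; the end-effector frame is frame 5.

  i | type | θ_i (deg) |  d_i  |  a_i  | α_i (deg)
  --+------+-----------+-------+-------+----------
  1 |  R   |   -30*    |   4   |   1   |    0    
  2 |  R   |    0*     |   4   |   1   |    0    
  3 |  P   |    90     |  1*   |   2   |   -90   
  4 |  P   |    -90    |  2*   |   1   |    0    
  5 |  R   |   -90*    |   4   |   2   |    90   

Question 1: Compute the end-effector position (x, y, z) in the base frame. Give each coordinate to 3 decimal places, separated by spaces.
after link 1: o_1 = (0.8660, -0.5000, 4.0000)
after link 2: o_2 = (1.7321, -1.0000, 8.0000)
after link 3: o_3 = (2.7321, 0.7321, 9.0000)
after link 4: o_4 = (1.0000, 1.7321, 10.0000)
after link 5: o_5 = (-3.4641, 2.0000, 10.0000)

-3.464 2.000 10.000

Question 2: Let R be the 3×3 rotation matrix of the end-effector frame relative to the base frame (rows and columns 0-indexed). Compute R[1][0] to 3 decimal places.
End-effector x-axis (col 0 of R) = (-0.5000,-0.8660,0.0000)
R[1][0] = -0.8660

-0.866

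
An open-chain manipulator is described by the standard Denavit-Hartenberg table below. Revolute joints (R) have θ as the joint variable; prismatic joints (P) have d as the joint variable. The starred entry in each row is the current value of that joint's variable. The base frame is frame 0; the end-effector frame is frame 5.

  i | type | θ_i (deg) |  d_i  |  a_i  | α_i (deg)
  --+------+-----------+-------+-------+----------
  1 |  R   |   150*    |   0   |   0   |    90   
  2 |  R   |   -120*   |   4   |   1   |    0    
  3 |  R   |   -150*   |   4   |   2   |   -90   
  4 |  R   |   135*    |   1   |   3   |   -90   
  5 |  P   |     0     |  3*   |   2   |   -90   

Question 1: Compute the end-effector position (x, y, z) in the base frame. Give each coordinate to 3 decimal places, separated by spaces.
4.592 4.953 -4.523

after link 1: o_1 = (0.0000, 0.0000, 0.0000)
after link 2: o_2 = (2.4330, 3.2141, -0.8660)
after link 3: o_3 = (4.4330, 6.6782, 1.1340)
after link 4: o_4 = (4.2384, 4.3411, -0.9873)
after link 5: o_5 = (4.5919, 4.9535, -4.5229)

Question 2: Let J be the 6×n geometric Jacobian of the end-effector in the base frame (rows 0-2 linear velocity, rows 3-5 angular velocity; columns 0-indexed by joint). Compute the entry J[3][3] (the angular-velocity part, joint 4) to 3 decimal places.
0.866

axis z_3 = (0.8660,-0.5000,-0.0000); lever o_n−o_3 = (0.1589,-1.7247,-5.6569)
cross product → J_v[:, 3] = (2.8284,4.8990,-1.4142)
J_ω[:, 3] = z_3
entry J[3][3] = 0.8660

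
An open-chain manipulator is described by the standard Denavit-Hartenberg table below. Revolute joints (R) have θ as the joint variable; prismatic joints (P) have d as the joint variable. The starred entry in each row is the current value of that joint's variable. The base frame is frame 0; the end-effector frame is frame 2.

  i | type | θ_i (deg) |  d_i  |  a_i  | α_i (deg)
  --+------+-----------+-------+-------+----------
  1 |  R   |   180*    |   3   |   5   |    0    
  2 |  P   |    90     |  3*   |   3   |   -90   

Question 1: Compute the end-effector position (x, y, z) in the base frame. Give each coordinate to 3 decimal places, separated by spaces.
-5.000 -3.000 6.000

after link 1: o_1 = (-5.0000, 0.0000, 3.0000)
after link 2: o_2 = (-5.0000, -3.0000, 6.0000)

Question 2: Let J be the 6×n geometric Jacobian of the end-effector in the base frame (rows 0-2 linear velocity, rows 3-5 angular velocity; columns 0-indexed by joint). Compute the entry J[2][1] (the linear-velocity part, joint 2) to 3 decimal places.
prismatic axis z_1 = (0.0000,0.0000,1.0000)
J_v[:, 1] = z_1; J_ω[:, 1] = (0,0,0)
entry J[2][1] = 1.0000

1.000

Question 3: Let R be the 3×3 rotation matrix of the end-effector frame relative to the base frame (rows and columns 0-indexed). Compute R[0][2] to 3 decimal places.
1.000

End-effector z-axis (col 2 of R) = (1.0000,-0.0000,0.0000)
R[0][2] = 1.0000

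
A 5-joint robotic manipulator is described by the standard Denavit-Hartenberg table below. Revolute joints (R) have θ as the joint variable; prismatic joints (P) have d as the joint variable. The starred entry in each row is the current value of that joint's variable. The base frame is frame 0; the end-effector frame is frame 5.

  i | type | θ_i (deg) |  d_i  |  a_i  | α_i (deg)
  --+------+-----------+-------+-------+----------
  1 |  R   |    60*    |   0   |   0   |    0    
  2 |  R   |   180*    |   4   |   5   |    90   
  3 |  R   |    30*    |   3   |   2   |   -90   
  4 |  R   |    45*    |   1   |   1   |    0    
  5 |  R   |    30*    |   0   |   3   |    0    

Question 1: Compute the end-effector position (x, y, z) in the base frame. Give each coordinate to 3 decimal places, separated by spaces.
-3.235 -6.812 6.608

after link 1: o_1 = (0.0000, 0.0000, 0.0000)
after link 2: o_2 = (-2.5000, -4.3301, 4.0000)
after link 3: o_3 = (-5.9641, -4.3301, 5.0000)
after link 4: o_4 = (-5.4079, -4.7810, 6.2196)
after link 5: o_5 = (-3.2346, -6.8122, 6.6078)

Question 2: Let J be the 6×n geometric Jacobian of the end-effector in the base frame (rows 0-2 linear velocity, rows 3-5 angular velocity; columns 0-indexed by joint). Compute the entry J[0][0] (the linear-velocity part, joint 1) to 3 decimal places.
axis z_0 = ẑ; lever o_n−o_0 = (-3.2346,-6.8122,6.6078)
cross product → J_v[:, 0] = (6.8122,-3.2346,0.0000)
J_ω[:, 0] = z_0
entry J[0][0] = 6.8122

6.812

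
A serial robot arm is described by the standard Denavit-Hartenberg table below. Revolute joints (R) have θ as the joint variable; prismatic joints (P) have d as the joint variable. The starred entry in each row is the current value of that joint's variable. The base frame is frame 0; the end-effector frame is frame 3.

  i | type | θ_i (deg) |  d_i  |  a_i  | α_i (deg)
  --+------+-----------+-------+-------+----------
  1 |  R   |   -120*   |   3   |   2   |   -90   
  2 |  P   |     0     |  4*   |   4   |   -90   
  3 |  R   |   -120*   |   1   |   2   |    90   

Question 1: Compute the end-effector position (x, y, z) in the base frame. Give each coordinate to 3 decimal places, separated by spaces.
2.464 -7.196 2.000

after link 1: o_1 = (-1.0000, -1.7321, 3.0000)
after link 2: o_2 = (0.4641, -7.1962, 3.0000)
after link 3: o_3 = (2.4641, -7.1962, 2.0000)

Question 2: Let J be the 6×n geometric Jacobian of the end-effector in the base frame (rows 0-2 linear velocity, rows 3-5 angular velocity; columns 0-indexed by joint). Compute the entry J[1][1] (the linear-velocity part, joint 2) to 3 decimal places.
-0.500

prismatic axis z_1 = (0.8660,-0.5000,0.0000)
J_v[:, 1] = z_1; J_ω[:, 1] = (0,0,0)
entry J[1][1] = -0.5000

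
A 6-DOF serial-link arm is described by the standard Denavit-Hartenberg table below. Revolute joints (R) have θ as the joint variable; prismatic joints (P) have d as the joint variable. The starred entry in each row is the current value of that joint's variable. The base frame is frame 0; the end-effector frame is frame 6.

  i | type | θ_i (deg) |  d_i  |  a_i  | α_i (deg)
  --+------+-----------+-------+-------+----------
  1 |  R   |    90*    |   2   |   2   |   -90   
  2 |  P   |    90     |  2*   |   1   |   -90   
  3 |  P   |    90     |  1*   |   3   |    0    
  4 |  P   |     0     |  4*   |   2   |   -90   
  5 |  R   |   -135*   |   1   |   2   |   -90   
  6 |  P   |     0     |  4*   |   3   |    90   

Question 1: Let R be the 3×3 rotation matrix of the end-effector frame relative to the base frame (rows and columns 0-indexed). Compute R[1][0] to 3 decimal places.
End-effector x-axis (col 0 of R) = (-0.7071,-0.7071,-0.0000)
R[1][0] = -0.7071

-0.707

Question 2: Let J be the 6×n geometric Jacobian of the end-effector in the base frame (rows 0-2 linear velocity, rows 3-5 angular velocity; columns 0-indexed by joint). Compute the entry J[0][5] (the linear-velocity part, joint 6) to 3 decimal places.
prismatic axis z_5 = (0.7071,-0.7071,-0.0000)
J_v[:, 5] = z_5; J_ω[:, 5] = (0,0,0)
entry J[0][5] = 0.7071

0.707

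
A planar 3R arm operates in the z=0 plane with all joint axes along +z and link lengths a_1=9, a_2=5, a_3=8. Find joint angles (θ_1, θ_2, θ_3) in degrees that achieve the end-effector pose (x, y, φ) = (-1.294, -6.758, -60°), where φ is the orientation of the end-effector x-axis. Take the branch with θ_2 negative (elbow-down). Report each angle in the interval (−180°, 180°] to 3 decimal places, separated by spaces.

wrist centre = target − a_3·(cos φ, sin φ) = (-5.2940, 0.1702)
cos θ_2 = (28.0554−9²−5²)/(2·9·5) = -0.8661; θ_2 = -150.0029° (elbow-down)
β = atan2(0.1702,-5.2940) = 178.1586°; ψ = atan2(-2.4998,4.6697) = -28.1607°
θ_1 = β − ψ = 206.3193°
θ_3 = φ − θ_1 − θ_2 = -116.3164° (wrapped to (-180°,180°])

-153.681 -150.003 -116.316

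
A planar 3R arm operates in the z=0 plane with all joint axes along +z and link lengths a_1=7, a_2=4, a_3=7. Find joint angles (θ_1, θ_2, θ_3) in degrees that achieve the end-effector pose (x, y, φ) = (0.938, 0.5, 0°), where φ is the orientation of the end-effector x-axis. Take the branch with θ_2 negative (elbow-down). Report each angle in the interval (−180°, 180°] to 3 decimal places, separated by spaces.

wrist centre = target − a_3·(cos φ, sin φ) = (-6.0620, 0.5000)
cos θ_2 = (36.9978−7²−4²)/(2·7·4) = -0.5000; θ_2 = -120.0025° (elbow-down)
β = atan2(0.5000,-6.0620) = 175.2849°; ψ = atan2(-3.4640,4.9998) = -34.7151°
θ_1 = β − ψ = 210.0000°
θ_3 = φ − θ_1 − θ_2 = -89.9975° (wrapped to (-180°,180°])

-150.000 -120.003 -89.997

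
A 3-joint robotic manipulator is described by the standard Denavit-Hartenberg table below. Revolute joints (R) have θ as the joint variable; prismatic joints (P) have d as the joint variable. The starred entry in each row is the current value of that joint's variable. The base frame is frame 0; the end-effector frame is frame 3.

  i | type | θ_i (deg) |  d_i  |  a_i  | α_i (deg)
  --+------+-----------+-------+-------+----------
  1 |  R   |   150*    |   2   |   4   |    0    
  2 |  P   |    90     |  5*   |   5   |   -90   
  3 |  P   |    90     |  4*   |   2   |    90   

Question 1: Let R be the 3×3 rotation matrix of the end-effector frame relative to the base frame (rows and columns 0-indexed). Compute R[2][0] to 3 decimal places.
-1.000

End-effector x-axis (col 0 of R) = (0.0000,-0.0000,-1.0000)
R[2][0] = -1.0000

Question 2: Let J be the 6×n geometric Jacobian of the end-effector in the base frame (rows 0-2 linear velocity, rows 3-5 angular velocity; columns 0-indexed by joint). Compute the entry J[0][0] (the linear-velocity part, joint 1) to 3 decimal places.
axis z_0 = ẑ; lever o_n−o_0 = (-2.5000,-4.3301,5.0000)
cross product → J_v[:, 0] = (4.3301,-2.5000,0.0000)
J_ω[:, 0] = z_0
entry J[0][0] = 4.3301

4.330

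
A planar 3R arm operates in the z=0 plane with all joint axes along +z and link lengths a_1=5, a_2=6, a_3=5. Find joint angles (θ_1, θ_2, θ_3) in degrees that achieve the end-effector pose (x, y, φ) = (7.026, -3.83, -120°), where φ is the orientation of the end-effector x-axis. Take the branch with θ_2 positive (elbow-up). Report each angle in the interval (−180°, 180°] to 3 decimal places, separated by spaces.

-30.002 60.006 -150.003

wrist centre = target − a_3·(cos φ, sin φ) = (9.5260, 0.5001)
cos θ_2 = (90.9948−5²−6²)/(2·5·6) = 0.4999; θ_2 = 60.0057° (elbow-up)
β = atan2(0.5001,9.5260) = 3.0053°; ψ = atan2(5.1965,7.9995) = 33.0077°
θ_1 = β − ψ = -30.0024°
θ_3 = φ − θ_1 − θ_2 = -150.0034° (wrapped to (-180°,180°])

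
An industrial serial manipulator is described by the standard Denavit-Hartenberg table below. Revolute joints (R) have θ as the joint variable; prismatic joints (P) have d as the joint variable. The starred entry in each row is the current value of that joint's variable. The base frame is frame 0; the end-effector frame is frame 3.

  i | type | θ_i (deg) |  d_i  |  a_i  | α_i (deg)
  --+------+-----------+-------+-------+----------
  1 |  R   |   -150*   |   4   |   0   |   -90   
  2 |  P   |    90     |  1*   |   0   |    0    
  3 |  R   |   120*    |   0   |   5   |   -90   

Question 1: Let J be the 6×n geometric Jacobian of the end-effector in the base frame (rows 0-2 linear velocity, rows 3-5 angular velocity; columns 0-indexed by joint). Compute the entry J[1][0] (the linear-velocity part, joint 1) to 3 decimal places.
axis z_0 = ẑ; lever o_n−o_0 = (4.2500,1.2990,6.5000)
cross product → J_v[:, 0] = (-1.2990,4.2500,0.0000)
J_ω[:, 0] = z_0
entry J[1][0] = 4.2500

4.250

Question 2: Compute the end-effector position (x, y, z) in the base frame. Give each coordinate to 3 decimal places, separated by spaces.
after link 1: o_1 = (0.0000, 0.0000, 4.0000)
after link 2: o_2 = (0.5000, -0.8660, 4.0000)
after link 3: o_3 = (4.2500, 1.2990, 6.5000)

4.250 1.299 6.500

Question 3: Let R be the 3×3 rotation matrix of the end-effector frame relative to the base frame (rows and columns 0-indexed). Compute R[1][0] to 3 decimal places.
0.433

End-effector x-axis (col 0 of R) = (0.7500,0.4330,0.5000)
R[1][0] = 0.4330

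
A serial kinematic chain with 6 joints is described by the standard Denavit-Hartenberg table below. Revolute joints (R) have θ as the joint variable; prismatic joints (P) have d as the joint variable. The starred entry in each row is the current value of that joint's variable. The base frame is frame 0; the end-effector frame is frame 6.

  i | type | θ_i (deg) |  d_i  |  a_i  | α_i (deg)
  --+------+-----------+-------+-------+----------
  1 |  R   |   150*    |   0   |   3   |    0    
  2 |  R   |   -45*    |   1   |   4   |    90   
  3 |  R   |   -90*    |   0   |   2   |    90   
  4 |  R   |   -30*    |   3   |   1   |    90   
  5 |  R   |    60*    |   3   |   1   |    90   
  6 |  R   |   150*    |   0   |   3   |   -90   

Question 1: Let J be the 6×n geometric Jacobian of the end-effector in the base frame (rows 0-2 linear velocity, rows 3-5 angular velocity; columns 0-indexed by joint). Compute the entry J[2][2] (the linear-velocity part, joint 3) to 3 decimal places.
axis z_2 = (0.9659,0.2588,0.0000); lever o_n−o_2 = (-3.4431,-2.5956,0.0760)
cross product → J_v[:, 2] = (0.0197,-0.0734,-1.6160)
J_ω[:, 2] = z_2
entry J[2][2] = -1.6160

-1.616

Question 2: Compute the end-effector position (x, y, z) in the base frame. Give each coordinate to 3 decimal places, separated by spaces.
-7.076 2.768 1.076

after link 1: o_1 = (-2.5981, 1.5000, 0.0000)
after link 2: o_2 = (-3.6334, 5.3637, 1.0000)
after link 3: o_3 = (-3.6334, 5.3637, -1.0000)
after link 4: o_4 = (-3.3399, 2.3365, -1.8660)
after link 5: o_5 = (-5.8667, 0.7629, -0.7990)
after link 6: o_6 = (-7.0765, 2.7681, 1.0760)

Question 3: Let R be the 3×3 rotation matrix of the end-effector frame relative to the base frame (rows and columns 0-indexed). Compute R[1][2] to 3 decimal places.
0.645

End-effector z-axis (col 2 of R) = (0.7331,0.6447,-0.2165)
R[1][2] = 0.6447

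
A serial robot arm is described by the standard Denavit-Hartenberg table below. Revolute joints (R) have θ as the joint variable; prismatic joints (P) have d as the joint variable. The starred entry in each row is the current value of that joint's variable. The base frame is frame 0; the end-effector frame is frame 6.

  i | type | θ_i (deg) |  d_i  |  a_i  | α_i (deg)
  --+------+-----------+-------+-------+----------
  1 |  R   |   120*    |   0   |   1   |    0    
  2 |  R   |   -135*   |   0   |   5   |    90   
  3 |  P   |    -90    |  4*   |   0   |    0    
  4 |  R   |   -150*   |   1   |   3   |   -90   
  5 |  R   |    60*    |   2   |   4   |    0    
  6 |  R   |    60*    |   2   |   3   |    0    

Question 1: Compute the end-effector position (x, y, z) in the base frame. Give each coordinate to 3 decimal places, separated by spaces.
-0.432 1.947 1.031

after link 1: o_1 = (-0.5000, 0.8660, 0.0000)
after link 2: o_2 = (4.3296, -0.4281, 0.0000)
after link 3: o_3 = (3.2944, -4.2918, 0.0000)
after link 4: o_4 = (1.5866, -4.8695, 2.5981)
after link 5: o_5 = (-0.1557, -0.8163, 3.3301)
after link 6: o_6 = (-0.4319, 1.9474, 1.0311)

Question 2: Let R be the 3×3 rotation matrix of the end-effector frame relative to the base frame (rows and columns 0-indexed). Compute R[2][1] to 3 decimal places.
End-effector y-axis (col 1 of R) = (0.2888,-0.5950,-0.7500)
R[2][1] = -0.7500

-0.750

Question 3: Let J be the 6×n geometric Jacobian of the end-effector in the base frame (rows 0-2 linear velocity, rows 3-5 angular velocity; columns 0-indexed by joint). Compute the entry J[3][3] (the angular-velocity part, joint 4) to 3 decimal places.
-0.259

axis z_3 = (-0.2588,-0.9659,0.0000); lever o_n−o_3 = (-3.7262,6.2392,1.0311)
cross product → J_v[:, 3] = (-0.9960,0.2669,-5.2141)
J_ω[:, 3] = z_3
entry J[3][3] = -0.2588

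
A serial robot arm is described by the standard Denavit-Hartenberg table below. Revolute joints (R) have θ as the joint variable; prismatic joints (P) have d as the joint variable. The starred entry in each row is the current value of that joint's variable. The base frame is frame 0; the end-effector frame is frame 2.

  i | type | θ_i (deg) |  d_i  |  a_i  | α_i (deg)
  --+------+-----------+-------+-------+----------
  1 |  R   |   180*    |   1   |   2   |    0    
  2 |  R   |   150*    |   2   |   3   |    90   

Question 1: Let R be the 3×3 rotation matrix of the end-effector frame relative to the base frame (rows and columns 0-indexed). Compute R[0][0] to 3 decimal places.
0.866

End-effector x-axis (col 0 of R) = (0.8660,-0.5000,0.0000)
R[0][0] = 0.8660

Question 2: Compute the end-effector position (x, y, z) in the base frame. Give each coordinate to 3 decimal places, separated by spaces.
0.598 -1.500 3.000

after link 1: o_1 = (-2.0000, 0.0000, 1.0000)
after link 2: o_2 = (0.5981, -1.5000, 3.0000)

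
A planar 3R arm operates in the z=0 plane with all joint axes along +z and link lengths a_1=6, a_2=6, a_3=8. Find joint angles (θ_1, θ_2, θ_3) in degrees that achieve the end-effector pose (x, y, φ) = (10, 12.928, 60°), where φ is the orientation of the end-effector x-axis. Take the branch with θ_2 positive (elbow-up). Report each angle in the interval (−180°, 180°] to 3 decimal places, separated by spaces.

-0.002 90.002 -30.000

wrist centre = target − a_3·(cos φ, sin φ) = (6.0000, 5.9998)
cos θ_2 = (71.9976−6²−6²)/(2·6·6) = -0.0000; θ_2 = 90.0019° (elbow-up)
β = atan2(5.9998,6.0000) = 44.9990°; ψ = atan2(6.0000,5.9998) = 45.0010°
θ_1 = β − ψ = -0.0019°
θ_3 = φ − θ_1 − θ_2 = -30.0000° (wrapped to (-180°,180°])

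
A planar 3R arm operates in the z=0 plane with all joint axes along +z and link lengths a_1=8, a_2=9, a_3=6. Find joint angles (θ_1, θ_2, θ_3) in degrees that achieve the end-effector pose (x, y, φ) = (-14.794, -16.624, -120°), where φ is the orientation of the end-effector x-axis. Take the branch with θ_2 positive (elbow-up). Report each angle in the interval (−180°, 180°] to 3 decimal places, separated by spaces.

-151.812 30.011 1.801

wrist centre = target − a_3·(cos φ, sin φ) = (-11.7940, -11.4278)
cos θ_2 = (269.6941−8²−9²)/(2·8·9) = 0.8659; θ_2 = 30.0108° (elbow-up)
β = atan2(-11.4278,-11.7940) = -135.9033°; ψ = atan2(4.5015,15.7934) = 15.9087°
θ_1 = β − ψ = -151.8121°
θ_3 = φ − θ_1 − θ_2 = 1.8013° (wrapped to (-180°,180°])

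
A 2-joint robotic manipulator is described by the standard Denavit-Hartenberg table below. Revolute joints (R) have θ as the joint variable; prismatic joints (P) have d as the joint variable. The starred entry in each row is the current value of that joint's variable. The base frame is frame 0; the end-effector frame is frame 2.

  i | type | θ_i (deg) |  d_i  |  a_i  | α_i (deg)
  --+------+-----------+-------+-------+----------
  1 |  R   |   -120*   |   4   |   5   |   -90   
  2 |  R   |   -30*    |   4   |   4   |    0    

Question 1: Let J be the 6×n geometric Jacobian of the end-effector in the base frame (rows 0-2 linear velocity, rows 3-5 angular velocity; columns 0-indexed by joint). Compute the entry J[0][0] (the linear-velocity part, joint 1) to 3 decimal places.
9.330

axis z_0 = ẑ; lever o_n−o_0 = (-0.7679,-9.3301,6.0000)
cross product → J_v[:, 0] = (9.3301,-0.7679,0.0000)
J_ω[:, 0] = z_0
entry J[0][0] = 9.3301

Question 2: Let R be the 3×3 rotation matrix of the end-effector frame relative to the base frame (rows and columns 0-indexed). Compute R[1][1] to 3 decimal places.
End-effector y-axis (col 1 of R) = (-0.2500,-0.4330,-0.8660)
R[1][1] = -0.4330

-0.433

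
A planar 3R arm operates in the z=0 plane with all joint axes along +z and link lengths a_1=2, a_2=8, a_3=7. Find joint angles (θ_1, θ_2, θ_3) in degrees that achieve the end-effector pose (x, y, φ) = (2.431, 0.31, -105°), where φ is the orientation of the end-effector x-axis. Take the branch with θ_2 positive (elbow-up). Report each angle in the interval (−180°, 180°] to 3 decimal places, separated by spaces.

-16.915 89.988 -178.073

wrist centre = target − a_3·(cos φ, sin φ) = (4.2427, 7.0715)
cos θ_2 = (68.0066−2²−8²)/(2·2·8) = 0.0002; θ_2 = 89.9881° (elbow-up)
β = atan2(7.0715,4.2427) = 59.0372°; ψ = atan2(8.0000,2.0017) = 75.9526°
θ_1 = β − ψ = -16.9154°
θ_3 = φ − θ_1 − θ_2 = -178.0727° (wrapped to (-180°,180°])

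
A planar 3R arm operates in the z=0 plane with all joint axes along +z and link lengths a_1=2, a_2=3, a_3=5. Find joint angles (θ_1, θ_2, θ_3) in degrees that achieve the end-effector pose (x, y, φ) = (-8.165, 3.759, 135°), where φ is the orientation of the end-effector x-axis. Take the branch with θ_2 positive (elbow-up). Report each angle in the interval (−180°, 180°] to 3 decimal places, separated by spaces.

149.987 45.023 -60.010

wrist centre = target − a_3·(cos φ, sin φ) = (-4.6295, 0.2235)
cos θ_2 = (21.4819−2²−3²)/(2·2·3) = 0.7068; θ_2 = 45.0229° (elbow-up)
β = atan2(0.2235,-4.6295) = 177.2365°; ψ = atan2(2.1222,4.1205) = 27.2498°
θ_1 = β − ψ = 149.9866°
θ_3 = φ − θ_1 − θ_2 = -60.0095° (wrapped to (-180°,180°])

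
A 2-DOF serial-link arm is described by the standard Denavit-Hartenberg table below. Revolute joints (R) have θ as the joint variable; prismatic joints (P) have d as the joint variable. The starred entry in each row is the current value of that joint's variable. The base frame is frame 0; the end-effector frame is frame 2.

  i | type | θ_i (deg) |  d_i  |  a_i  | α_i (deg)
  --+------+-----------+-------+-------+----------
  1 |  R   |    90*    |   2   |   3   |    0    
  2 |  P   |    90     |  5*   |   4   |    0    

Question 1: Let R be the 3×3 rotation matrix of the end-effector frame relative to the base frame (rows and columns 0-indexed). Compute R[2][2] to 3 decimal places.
1.000

End-effector z-axis (col 2 of R) = (0.0000,0.0000,1.0000)
R[2][2] = 1.0000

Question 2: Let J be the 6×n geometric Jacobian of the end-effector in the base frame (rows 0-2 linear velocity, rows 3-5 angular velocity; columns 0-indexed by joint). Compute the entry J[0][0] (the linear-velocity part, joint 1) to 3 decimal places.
axis z_0 = ẑ; lever o_n−o_0 = (-4.0000,3.0000,7.0000)
cross product → J_v[:, 0] = (-3.0000,-4.0000,0.0000)
J_ω[:, 0] = z_0
entry J[0][0] = -3.0000

-3.000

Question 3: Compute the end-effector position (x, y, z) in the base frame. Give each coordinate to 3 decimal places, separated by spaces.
after link 1: o_1 = (0.0000, 3.0000, 2.0000)
after link 2: o_2 = (-4.0000, 3.0000, 7.0000)

-4.000 3.000 7.000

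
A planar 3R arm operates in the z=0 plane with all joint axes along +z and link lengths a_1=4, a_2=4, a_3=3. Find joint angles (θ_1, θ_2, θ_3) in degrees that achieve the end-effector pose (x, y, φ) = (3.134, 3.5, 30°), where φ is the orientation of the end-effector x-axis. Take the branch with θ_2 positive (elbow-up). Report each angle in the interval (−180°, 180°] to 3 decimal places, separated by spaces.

wrist centre = target − a_3·(cos φ, sin φ) = (0.5359, 2.0000)
cos θ_2 = (4.2872−4²−4²)/(2·4·4) = -0.8660; θ_2 = 149.9999° (elbow-up)
β = atan2(2.0000,0.5359) = 74.9993°; ψ = atan2(2.0000,0.5359) = 75.0000°
θ_1 = β − ψ = -0.0006°
θ_3 = φ − θ_1 − θ_2 = -119.9993° (wrapped to (-180°,180°])

-0.001 150.000 -119.999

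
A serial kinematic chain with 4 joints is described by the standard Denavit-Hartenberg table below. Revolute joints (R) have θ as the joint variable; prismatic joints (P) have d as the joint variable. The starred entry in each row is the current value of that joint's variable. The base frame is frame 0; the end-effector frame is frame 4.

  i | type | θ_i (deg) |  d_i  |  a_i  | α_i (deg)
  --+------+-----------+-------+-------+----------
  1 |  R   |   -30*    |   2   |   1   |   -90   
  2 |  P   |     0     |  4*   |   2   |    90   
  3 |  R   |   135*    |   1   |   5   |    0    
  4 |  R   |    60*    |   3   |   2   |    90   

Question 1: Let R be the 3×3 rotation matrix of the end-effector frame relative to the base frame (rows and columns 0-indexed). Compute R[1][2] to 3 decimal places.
End-effector z-axis (col 2 of R) = (0.2588,0.9659,0.0000)
R[1][2] = 0.9659

0.966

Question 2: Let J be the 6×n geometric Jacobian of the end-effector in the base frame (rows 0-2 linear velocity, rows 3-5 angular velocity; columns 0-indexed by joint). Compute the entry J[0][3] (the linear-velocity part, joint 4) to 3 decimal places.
axis z_3 = (0.0000,0.0000,1.0000); lever o_n−o_3 = (-1.9319,0.5176,3.0000)
cross product → J_v[:, 3] = (-0.5176,-1.9319,0.0000)
J_ω[:, 3] = z_3
entry J[0][3] = -0.5176

-0.518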